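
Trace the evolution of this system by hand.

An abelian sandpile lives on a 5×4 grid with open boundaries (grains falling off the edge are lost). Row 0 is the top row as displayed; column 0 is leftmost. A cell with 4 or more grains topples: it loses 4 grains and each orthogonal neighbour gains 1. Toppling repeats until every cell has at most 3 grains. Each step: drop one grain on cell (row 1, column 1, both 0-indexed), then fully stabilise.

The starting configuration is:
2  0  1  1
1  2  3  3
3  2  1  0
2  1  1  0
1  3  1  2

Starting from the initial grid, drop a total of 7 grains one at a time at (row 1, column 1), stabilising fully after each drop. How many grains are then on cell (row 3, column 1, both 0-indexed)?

2

[0] 2  0  1  1
1  2  3  3
3  2  1  0
2  1  1  0
1  3  1  2
[1] 2  0  1  1
1  3  3  3
3  2  1  0
2  1  1  0
1  3  1  2
[2] 2  1  2  2
2  1  1  0
3  3  2  1
2  1  1  0
1  3  1  2
[3] 2  1  2  2
2  2  1  0
3  3  2  1
2  1  1  0
1  3  1  2
[4] 2  1  2  2
2  3  1  0
3  3  2  1
2  1  1  0
1  3  1  2
[5] 3  2  2  2
0  2  2  0
1  1  3  1
3  2  1  0
1  3  1  2
[6] 3  2  2  2
0  3  2  0
1  1  3  1
3  2  1  0
1  3  1  2
[7] 3  3  2  2
1  0  3  0
1  2  3  1
3  2  1  0
1  3  1  2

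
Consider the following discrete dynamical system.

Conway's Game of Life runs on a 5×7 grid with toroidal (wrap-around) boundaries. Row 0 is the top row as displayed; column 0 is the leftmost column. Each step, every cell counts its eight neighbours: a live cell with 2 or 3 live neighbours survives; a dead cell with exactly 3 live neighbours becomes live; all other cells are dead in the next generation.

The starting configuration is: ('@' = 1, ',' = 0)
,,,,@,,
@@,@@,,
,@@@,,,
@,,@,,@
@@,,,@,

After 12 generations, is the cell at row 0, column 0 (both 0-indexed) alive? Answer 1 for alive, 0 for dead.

gen 0: ,,,,@,,
@@,@@,,
,@@@,,,
@,,@,,@
@@,,,@,
gen 1: ,,@@@@@
@@,,@,,
,,,,,,@
,,,@@,@
@@,,@@,
gen 2: ,,@,,,,
@@@,@,,
,,,@@,@
,,,@@,@
@@,,,,,
gen 3: ,,@@,,,
@@@,@@,
,@,,,,@
,,@@@,@
@@@@,,,
gen 4: ,,,,,,@
@,,,@@@
,,,,,,@
,,,,@@@
@,,,,,,
gen 5: ,,,,,,,
@,,,,,,
,,,,,,,
@,,,,@@
@,,,,,,
gen 6: ,,,,,,,
,,,,,,,
@,,,,,,
@,,,,,@
@,,,,,,
gen 7: ,,,,,,,
,,,,,,,
@,,,,,@
@@,,,,@
@,,,,,@
gen 8: ,,,,,,,
,,,,,,,
,@,,,,@
,@,,,@,
,@,,,,@
gen 9: ,,,,,,,
,,,,,,,
@,,,,,,
,@@,,@@
@,,,,,,
gen 10: ,,,,,,,
,,,,,,,
@@,,,,@
,@,,,,@
@@,,,,@
gen 11: @,,,,,,
@,,,,,,
,@,,,,@
,,@,,@,
,@,,,,@
gen 12: @@,,,,@
@@,,,,@
@@,,,,@
,@@,,@@
@@,,,,@

1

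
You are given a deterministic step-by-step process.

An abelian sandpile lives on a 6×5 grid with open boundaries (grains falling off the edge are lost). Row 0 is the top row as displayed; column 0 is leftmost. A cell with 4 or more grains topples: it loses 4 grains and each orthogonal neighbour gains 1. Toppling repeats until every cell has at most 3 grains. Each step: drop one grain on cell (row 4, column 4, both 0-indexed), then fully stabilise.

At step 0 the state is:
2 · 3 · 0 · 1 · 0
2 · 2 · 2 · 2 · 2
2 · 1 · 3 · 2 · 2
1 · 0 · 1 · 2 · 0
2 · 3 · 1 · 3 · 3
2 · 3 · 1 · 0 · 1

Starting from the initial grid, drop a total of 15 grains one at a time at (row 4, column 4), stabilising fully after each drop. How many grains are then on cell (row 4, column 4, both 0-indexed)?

2

[0] 2 · 3 · 0 · 1 · 0
2 · 2 · 2 · 2 · 2
2 · 1 · 3 · 2 · 2
1 · 0 · 1 · 2 · 0
2 · 3 · 1 · 3 · 3
2 · 3 · 1 · 0 · 1
[1] 2 · 3 · 0 · 1 · 0
2 · 2 · 2 · 2 · 2
2 · 1 · 3 · 2 · 2
1 · 0 · 1 · 3 · 1
2 · 3 · 2 · 0 · 1
2 · 3 · 1 · 1 · 2
[2] 2 · 3 · 0 · 1 · 0
2 · 2 · 2 · 2 · 2
2 · 1 · 3 · 2 · 2
1 · 0 · 1 · 3 · 1
2 · 3 · 2 · 0 · 2
2 · 3 · 1 · 1 · 2
[3] 2 · 3 · 0 · 1 · 0
2 · 2 · 2 · 2 · 2
2 · 1 · 3 · 2 · 2
1 · 0 · 1 · 3 · 1
2 · 3 · 2 · 0 · 3
2 · 3 · 1 · 1 · 2
[4] 2 · 3 · 0 · 1 · 0
2 · 2 · 2 · 2 · 2
2 · 1 · 3 · 2 · 2
1 · 0 · 1 · 3 · 2
2 · 3 · 2 · 1 · 0
2 · 3 · 1 · 1 · 3
[5] 2 · 3 · 0 · 1 · 0
2 · 2 · 2 · 2 · 2
2 · 1 · 3 · 2 · 2
1 · 0 · 1 · 3 · 2
2 · 3 · 2 · 1 · 1
2 · 3 · 1 · 1 · 3
[6] 2 · 3 · 0 · 1 · 0
2 · 2 · 2 · 2 · 2
2 · 1 · 3 · 2 · 2
1 · 0 · 1 · 3 · 2
2 · 3 · 2 · 1 · 2
2 · 3 · 1 · 1 · 3
[7] 2 · 3 · 0 · 1 · 0
2 · 2 · 2 · 2 · 2
2 · 1 · 3 · 2 · 2
1 · 0 · 1 · 3 · 2
2 · 3 · 2 · 1 · 3
2 · 3 · 1 · 1 · 3
[8] 2 · 3 · 0 · 1 · 0
2 · 2 · 2 · 2 · 2
2 · 1 · 3 · 2 · 2
1 · 0 · 1 · 3 · 3
2 · 3 · 2 · 2 · 1
2 · 3 · 1 · 2 · 0
[9] 2 · 3 · 0 · 1 · 0
2 · 2 · 2 · 2 · 2
2 · 1 · 3 · 2 · 2
1 · 0 · 1 · 3 · 3
2 · 3 · 2 · 2 · 2
2 · 3 · 1 · 2 · 0
[10] 2 · 3 · 0 · 1 · 0
2 · 2 · 2 · 2 · 2
2 · 1 · 3 · 2 · 2
1 · 0 · 1 · 3 · 3
2 · 3 · 2 · 2 · 3
2 · 3 · 1 · 2 · 0
[11] 2 · 3 · 0 · 1 · 0
2 · 2 · 2 · 2 · 2
2 · 1 · 3 · 3 · 3
1 · 0 · 2 · 1 · 1
2 · 3 · 3 · 0 · 2
2 · 3 · 1 · 3 · 1
[12] 2 · 3 · 0 · 1 · 0
2 · 2 · 2 · 2 · 2
2 · 1 · 3 · 3 · 3
1 · 0 · 2 · 1 · 1
2 · 3 · 3 · 0 · 3
2 · 3 · 1 · 3 · 1
[13] 2 · 3 · 0 · 1 · 0
2 · 2 · 2 · 2 · 2
2 · 1 · 3 · 3 · 3
1 · 0 · 2 · 1 · 2
2 · 3 · 3 · 1 · 0
2 · 3 · 1 · 3 · 2
[14] 2 · 3 · 0 · 1 · 0
2 · 2 · 2 · 2 · 2
2 · 1 · 3 · 3 · 3
1 · 0 · 2 · 1 · 2
2 · 3 · 3 · 1 · 1
2 · 3 · 1 · 3 · 2
[15] 2 · 3 · 0 · 1 · 0
2 · 2 · 2 · 2 · 2
2 · 1 · 3 · 3 · 3
1 · 0 · 2 · 1 · 2
2 · 3 · 3 · 1 · 2
2 · 3 · 1 · 3 · 2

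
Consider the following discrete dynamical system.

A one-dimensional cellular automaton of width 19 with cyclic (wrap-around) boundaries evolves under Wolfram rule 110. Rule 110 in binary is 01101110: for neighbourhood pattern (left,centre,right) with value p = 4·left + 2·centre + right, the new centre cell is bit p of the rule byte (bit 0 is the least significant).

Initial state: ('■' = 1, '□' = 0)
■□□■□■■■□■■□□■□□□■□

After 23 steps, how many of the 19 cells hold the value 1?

[0] ■□□■□■■■□■■□□■□□□■□
[1] ■□■■■■□■■■■□■■□□■■■
[2] ■■■□□■■■□□■■■■□■■□□
[3] ■□■□■■□■□■■□□■■■■□■
[4] ■■■■■■■■■■■□■■□□■■■
[5] □□□□□□□□□□■■■■□■■□□
[6] □□□□□□□□□■■□□■■■■□□
[7] □□□□□□□□■■■□■■□□■□□
[8] □□□□□□□■■□■■■■□■■□□
[9] □□□□□□■■■■■□□■■■■□□
[10] □□□□□■■□□□■□■■□□■□□
[11] □□□□■■■□□■■■■■□■■□□
[12] □□□■■□■□■■□□□■■■■□□
[13] □□■■■■■■■■□□■■□□■□□
[14] □■■□□□□□□■□■■■□■■□□
[15] ■■■□□□□□■■■■□■■■■□□
[16] ■□■□□□□■■□□■■■□□■□■
[17] ■■■□□□■■■□■■□■□■■■■
[18] □□■□□■■□■■■■■■■■□□□
[19] □■■□■■■■■□□□□□□■□□□
[20] ■■■■■□□□■□□□□□■■□□□
[21] ■□□□■□□■■□□□□■■■□□■
[22] ■□□■■□■■■□□□■■□■□■■
[23] ■□■■■■■□■□□■■■■■■■□

14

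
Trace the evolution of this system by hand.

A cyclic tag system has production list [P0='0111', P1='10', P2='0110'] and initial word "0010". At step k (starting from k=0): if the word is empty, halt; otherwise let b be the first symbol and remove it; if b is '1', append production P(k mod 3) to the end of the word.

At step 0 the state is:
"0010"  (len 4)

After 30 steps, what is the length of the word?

gen 0: "0010"  (len 4)
gen 1: "010"  (len 3)
gen 2: "10"  (len 2)
gen 3: "00110"  (len 5)
gen 4: "0110"  (len 4)
gen 5: "110"  (len 3)
gen 6: "100110"  (len 6)
gen 7: "001100111"  (len 9)
gen 8: "01100111"  (len 8)
gen 9: "1100111"  (len 7)
gen 10: "1001110111"  (len 10)
gen 11: "00111011110"  (len 11)
gen 12: "0111011110"  (len 10)
gen 13: "111011110"  (len 9)
gen 14: "1101111010"  (len 10)
gen 15: "1011110100110"  (len 13)
gen 16: "0111101001100111"  (len 16)
gen 17: "111101001100111"  (len 15)
gen 18: "111010011001110110"  (len 18)
gen 19: "110100110011101100111"  (len 21)
gen 20: "1010011001110110011110"  (len 22)
gen 21: "0100110011101100111100110"  (len 25)
gen 22: "100110011101100111100110"  (len 24)
gen 23: "0011001110110011110011010"  (len 25)
gen 24: "011001110110011110011010"  (len 24)
gen 25: "11001110110011110011010"  (len 23)
gen 26: "100111011001111001101010"  (len 24)
gen 27: "001110110011110011010100110"  (len 27)
gen 28: "01110110011110011010100110"  (len 26)
gen 29: "1110110011110011010100110"  (len 25)
gen 30: "1101100111100110101001100110"  (len 28)

28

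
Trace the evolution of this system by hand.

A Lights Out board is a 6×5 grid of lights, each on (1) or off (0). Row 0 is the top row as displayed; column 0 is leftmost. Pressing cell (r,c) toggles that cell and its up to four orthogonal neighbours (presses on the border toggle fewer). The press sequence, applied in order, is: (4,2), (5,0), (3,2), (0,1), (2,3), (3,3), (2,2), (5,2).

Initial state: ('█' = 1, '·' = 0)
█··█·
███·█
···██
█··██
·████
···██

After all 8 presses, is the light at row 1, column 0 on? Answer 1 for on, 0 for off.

k=0  █··█·
███·█
···██
█··██
·████
···██
k=1  █··█·
███·█
···██
█·███
····█
··███
k=2  █··█·
███·█
···██
█·███
█···█
█████
k=3  █··█·
███·█
··███
██··█
█·█·█
█████
k=4  ·███·
█·█·█
··███
██··█
█·█·█
█████
k=5  ·███·
█·███
·····
██·██
█·█·█
█████
k=6  ·███·
█·███
···█·
███··
█·███
█████
k=7  ·███·
█··██
·██··
██···
█·███
█████
k=8  ·███·
█··██
·██··
██···
█··██
█···█

1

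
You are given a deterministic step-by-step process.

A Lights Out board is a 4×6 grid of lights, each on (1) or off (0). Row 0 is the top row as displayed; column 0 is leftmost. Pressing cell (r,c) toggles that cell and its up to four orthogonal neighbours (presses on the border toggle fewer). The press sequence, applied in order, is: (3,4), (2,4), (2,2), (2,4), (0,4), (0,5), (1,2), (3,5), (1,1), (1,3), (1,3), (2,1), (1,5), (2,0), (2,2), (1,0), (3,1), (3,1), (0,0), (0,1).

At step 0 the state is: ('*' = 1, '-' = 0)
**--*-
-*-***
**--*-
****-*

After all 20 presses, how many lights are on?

t=0: **--*-
-*-***
**--*-
****-*
t=1: **--*-
-*-***
**----
***-*-
t=2: **--*-
-*-*-*
**-***
***---
t=3: **--*-
-***-*
*-*-**
**----
t=4: **--*-
-*****
*-**--
**--*-
t=5: **-*-*
-***-*
*-**--
**--*-
t=6: **-**-
-***--
*-**--
**--*-
t=7: *****-
------
*--*--
**--*-
t=8: *****-
------
*--*-*
**---*
t=9: *-***-
***---
**-*-*
**---*
t=10: *-*-*-
**-**-
**---*
**---*
t=11: *-***-
***---
**-*-*
**---*
t=12: *-***-
*-*---
--**-*
*----*
t=13: *-****
*-*-**
--**--
*----*
t=14: *-****
--*-**
****--
-----*
t=15: *-****
----**
*-----
--*--*
t=16: --****
**--**
------
--*--*
t=17: --****
**--**
-*----
**---*
t=18: --****
**--**
------
--*--*
t=19: ******
-*--**
------
--*--*
t=20: ---***
----**
------
--*--*

7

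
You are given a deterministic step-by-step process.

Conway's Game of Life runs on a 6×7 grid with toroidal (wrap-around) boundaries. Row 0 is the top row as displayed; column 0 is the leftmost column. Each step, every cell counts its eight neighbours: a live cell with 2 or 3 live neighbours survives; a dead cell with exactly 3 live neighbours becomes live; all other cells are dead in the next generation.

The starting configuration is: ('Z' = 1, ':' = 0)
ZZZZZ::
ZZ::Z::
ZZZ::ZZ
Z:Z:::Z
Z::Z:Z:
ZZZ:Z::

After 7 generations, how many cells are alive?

7

gen 0: ZZZZZ::
ZZ::Z::
ZZZ::ZZ
Z:Z:::Z
Z::Z:Z:
ZZZ:Z::
gen 1: ::::ZZZ
::::Z::
::ZZ:Z:
::ZZZ::
:::ZZZ:
:::::Z:
gen 2: ::::Z:Z
::::::Z
::Z::Z:
:::::::
::Z::Z:
:::Z:::
gen 3: :::::Z:
::::::Z
:::::::
:::::::
:::::::
:::ZZZ:
gen 4: :::::ZZ
:::::::
:::::::
:::::::
::::Z::
::::ZZ:
gen 5: ::::ZZZ
:::::::
:::::::
:::::::
::::ZZ:
::::Z:Z
gen 6: ::::Z:Z
:::::Z:
:::::::
:::::::
::::ZZ:
:::Z::Z
gen 7: ::::Z:Z
:::::Z:
:::::::
:::::::
::::ZZ:
:::Z::Z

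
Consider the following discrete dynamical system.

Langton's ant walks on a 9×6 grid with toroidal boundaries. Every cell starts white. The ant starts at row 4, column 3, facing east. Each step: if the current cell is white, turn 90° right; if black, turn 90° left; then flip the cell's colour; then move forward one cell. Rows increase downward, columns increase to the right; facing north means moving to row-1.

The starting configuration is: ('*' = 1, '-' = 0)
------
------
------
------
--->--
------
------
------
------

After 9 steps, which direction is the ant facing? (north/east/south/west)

0) ------
------
------
------
--->--
------
------
------
------
1) ------
------
------
------
---*--
---v--
------
------
------
2) ------
------
------
------
---*--
--<*--
------
------
------
3) ------
------
------
------
--^*--
--**--
------
------
------
4) ------
------
------
------
--*>--
--**--
------
------
------
5) ------
------
------
---^--
--*---
--**--
------
------
------
6) ------
------
------
---*>-
--*---
--**--
------
------
------
7) ------
------
------
---**-
--*-v-
--**--
------
------
------
8) ------
------
------
---**-
--*<*-
--**--
------
------
------
9) ------
------
------
---^*-
--***-
--**--
------
------
------

north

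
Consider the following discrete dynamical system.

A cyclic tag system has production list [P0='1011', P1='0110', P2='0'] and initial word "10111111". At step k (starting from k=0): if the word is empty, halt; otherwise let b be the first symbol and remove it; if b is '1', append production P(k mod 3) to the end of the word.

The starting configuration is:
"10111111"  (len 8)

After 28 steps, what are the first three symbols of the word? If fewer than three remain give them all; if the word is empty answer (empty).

100

0) "10111111"  (len 8)
1) "01111111011"  (len 11)
2) "1111111011"  (len 10)
3) "1111110110"  (len 10)
4) "1111101101011"  (len 13)
5) "1111011010110110"  (len 16)
6) "1110110101101100"  (len 16)
7) "1101101011011001011"  (len 19)
8) "1011010110110010110110"  (len 22)
9) "0110101101100101101100"  (len 22)
10) "110101101100101101100"  (len 21)
11) "101011011001011011000110"  (len 24)
12) "010110110010110110001100"  (len 24)
13) "10110110010110110001100"  (len 23)
14) "01101100101101100011000110"  (len 26)
15) "1101100101101100011000110"  (len 25)
16) "1011001011011000110001101011"  (len 28)
17) "0110010110110001100011010110110"  (len 31)
18) "110010110110001100011010110110"  (len 30)
19) "100101101100011000110101101101011"  (len 33)
20) "001011011000110001101011011010110110"  (len 36)
21) "01011011000110001101011011010110110"  (len 35)
22) "1011011000110001101011011010110110"  (len 34)
23) "0110110001100011010110110101101100110"  (len 37)
24) "110110001100011010110110101101100110"  (len 36)
25) "101100011000110101101101011011001101011"  (len 39)
26) "011000110001101011011010110110011010110110"  (len 42)
27) "11000110001101011011010110110011010110110"  (len 41)
28) "10001100011010110110101101100110101101101011"  (len 44)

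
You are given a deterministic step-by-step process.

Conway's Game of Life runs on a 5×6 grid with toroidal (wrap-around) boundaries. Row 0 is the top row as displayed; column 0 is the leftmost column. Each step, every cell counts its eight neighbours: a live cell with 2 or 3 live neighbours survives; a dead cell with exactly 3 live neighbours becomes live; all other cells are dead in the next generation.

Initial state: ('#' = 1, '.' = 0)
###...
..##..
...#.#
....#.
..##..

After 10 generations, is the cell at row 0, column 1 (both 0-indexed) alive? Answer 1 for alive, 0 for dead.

0) ###...
..##..
...#.#
....#.
..##..
1) ......
#..##.
..##..
..#.#.
..##..
2) ..#.#.
..###.
.##..#
.#..#.
..##..
3) .#..#.
....##
##...#
##..#.
.##.#.
4) ###.#.
.#..#.
.#....
...##.
..#.#.
5) #.#.#.
...#.#
..###.
..###.
..#.#.
6) .##.#.
.#...#
.....#
.#...#
..#.#.
7) ###.##
.##.##
....##
#...##
#.#.##
8) ......
..#...
.#....
.#....
..#...
9) ......
......
.##...
.##...
......
10) ......
......
.##...
.##...
......

0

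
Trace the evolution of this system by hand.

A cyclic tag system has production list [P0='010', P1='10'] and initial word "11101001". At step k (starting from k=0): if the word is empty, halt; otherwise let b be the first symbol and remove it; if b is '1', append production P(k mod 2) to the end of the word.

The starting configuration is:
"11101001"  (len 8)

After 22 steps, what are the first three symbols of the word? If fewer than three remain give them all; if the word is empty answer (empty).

step 0: "11101001"  (len 8)
step 1: "1101001010"  (len 10)
step 2: "10100101010"  (len 11)
step 3: "0100101010010"  (len 13)
step 4: "100101010010"  (len 12)
step 5: "00101010010010"  (len 14)
step 6: "0101010010010"  (len 13)
step 7: "101010010010"  (len 12)
step 8: "0101001001010"  (len 13)
step 9: "101001001010"  (len 12)
step 10: "0100100101010"  (len 13)
step 11: "100100101010"  (len 12)
step 12: "0010010101010"  (len 13)
step 13: "010010101010"  (len 12)
step 14: "10010101010"  (len 11)
step 15: "0010101010010"  (len 13)
step 16: "010101010010"  (len 12)
step 17: "10101010010"  (len 11)
step 18: "010101001010"  (len 12)
step 19: "10101001010"  (len 11)
step 20: "010100101010"  (len 12)
step 21: "10100101010"  (len 11)
step 22: "010010101010"  (len 12)

010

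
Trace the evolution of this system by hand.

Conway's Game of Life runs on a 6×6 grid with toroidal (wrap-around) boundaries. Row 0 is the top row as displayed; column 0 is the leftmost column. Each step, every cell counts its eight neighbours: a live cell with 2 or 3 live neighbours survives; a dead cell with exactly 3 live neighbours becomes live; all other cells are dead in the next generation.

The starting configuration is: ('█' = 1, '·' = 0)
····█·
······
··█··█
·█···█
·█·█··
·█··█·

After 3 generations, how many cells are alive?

10

step 0: ····█·
······
··█··█
·█···█
·█·█··
·█··█·
step 1: ······
······
█·····
·█··█·
·█··█·
··███·
step 2: ···█··
······
······
██···█
·█··██
··███·
step 3: ··███·
······
█·····
·█··██
·█····
··█··█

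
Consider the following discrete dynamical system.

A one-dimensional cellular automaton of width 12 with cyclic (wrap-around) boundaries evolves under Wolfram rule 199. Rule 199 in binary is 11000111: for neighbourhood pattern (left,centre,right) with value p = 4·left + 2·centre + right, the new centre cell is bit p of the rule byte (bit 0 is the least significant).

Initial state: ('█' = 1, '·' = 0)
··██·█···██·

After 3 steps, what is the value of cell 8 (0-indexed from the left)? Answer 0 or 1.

0) ··██·█···██·
1) ██·█·█·██·█·
2) ·█·█·█··█·█·
3) ██·█·█·██·█·

1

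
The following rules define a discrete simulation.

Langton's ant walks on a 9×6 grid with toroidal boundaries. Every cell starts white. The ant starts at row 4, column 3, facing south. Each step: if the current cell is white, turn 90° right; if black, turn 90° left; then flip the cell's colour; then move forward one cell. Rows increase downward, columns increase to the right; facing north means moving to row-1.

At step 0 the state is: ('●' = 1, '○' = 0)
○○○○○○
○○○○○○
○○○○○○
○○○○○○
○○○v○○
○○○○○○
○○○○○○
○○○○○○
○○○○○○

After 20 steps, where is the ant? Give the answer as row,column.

2,5

step 0: ○○○○○○
○○○○○○
○○○○○○
○○○○○○
○○○v○○
○○○○○○
○○○○○○
○○○○○○
○○○○○○
step 1: ○○○○○○
○○○○○○
○○○○○○
○○○○○○
○○<●○○
○○○○○○
○○○○○○
○○○○○○
○○○○○○
step 2: ○○○○○○
○○○○○○
○○○○○○
○○^○○○
○○●●○○
○○○○○○
○○○○○○
○○○○○○
○○○○○○
step 3: ○○○○○○
○○○○○○
○○○○○○
○○●>○○
○○●●○○
○○○○○○
○○○○○○
○○○○○○
○○○○○○
step 4: ○○○○○○
○○○○○○
○○○○○○
○○●●○○
○○●v○○
○○○○○○
○○○○○○
○○○○○○
○○○○○○
step 5: ○○○○○○
○○○○○○
○○○○○○
○○●●○○
○○●○>○
○○○○○○
○○○○○○
○○○○○○
○○○○○○
step 6: ○○○○○○
○○○○○○
○○○○○○
○○●●○○
○○●○●○
○○○○v○
○○○○○○
○○○○○○
○○○○○○
step 7: ○○○○○○
○○○○○○
○○○○○○
○○●●○○
○○●○●○
○○○<●○
○○○○○○
○○○○○○
○○○○○○
step 8: ○○○○○○
○○○○○○
○○○○○○
○○●●○○
○○●^●○
○○○●●○
○○○○○○
○○○○○○
○○○○○○
step 9: ○○○○○○
○○○○○○
○○○○○○
○○●●○○
○○●●>○
○○○●●○
○○○○○○
○○○○○○
○○○○○○
step 10: ○○○○○○
○○○○○○
○○○○○○
○○●●^○
○○●●○○
○○○●●○
○○○○○○
○○○○○○
○○○○○○
step 11: ○○○○○○
○○○○○○
○○○○○○
○○●●●>
○○●●○○
○○○●●○
○○○○○○
○○○○○○
○○○○○○
step 12: ○○○○○○
○○○○○○
○○○○○○
○○●●●●
○○●●○v
○○○●●○
○○○○○○
○○○○○○
○○○○○○
step 13: ○○○○○○
○○○○○○
○○○○○○
○○●●●●
○○●●<●
○○○●●○
○○○○○○
○○○○○○
○○○○○○
step 14: ○○○○○○
○○○○○○
○○○○○○
○○●●^●
○○●●●●
○○○●●○
○○○○○○
○○○○○○
○○○○○○
step 15: ○○○○○○
○○○○○○
○○○○○○
○○●<○●
○○●●●●
○○○●●○
○○○○○○
○○○○○○
○○○○○○
step 16: ○○○○○○
○○○○○○
○○○○○○
○○●○○●
○○●v●●
○○○●●○
○○○○○○
○○○○○○
○○○○○○
step 17: ○○○○○○
○○○○○○
○○○○○○
○○●○○●
○○●○>●
○○○●●○
○○○○○○
○○○○○○
○○○○○○
step 18: ○○○○○○
○○○○○○
○○○○○○
○○●○^●
○○●○○●
○○○●●○
○○○○○○
○○○○○○
○○○○○○
step 19: ○○○○○○
○○○○○○
○○○○○○
○○●○●>
○○●○○●
○○○●●○
○○○○○○
○○○○○○
○○○○○○
step 20: ○○○○○○
○○○○○○
○○○○○^
○○●○●○
○○●○○●
○○○●●○
○○○○○○
○○○○○○
○○○○○○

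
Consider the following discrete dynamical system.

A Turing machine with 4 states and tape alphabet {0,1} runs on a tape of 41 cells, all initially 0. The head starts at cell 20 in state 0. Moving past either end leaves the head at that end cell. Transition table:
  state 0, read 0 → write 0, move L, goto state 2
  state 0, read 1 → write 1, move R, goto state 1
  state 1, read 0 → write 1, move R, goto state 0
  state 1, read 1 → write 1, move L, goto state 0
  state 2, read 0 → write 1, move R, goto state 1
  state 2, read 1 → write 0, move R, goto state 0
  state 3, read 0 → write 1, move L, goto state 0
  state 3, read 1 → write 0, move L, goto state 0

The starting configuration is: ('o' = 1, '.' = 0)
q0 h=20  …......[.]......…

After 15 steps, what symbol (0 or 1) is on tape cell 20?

1

t=0: q0 h=20  …......[.]......…
t=1: q2 h=19  …......[.]......…
t=2: q1 h=20  ….....o[.]......…
t=3: q0 h=21  …....oo[.]......…
t=4: q2 h=20  ….....o[o]......…
t=5: q0 h=21  …....o.[.]......…
t=6: q2 h=20  ….....o[.]......…
t=7: q1 h=21  …....oo[.]......…
t=8: q0 h=22  …...ooo[.]......…
t=9: q2 h=21  …....oo[o]......…
t=10: q0 h=22  …...oo.[.]......…
t=11: q2 h=21  …....oo[.]......…
t=12: q1 h=22  …...ooo[.]......…
t=13: q0 h=23  …..oooo[.]......…
t=14: q2 h=22  …...ooo[o]......…
t=15: q0 h=23  …..ooo.[.]......…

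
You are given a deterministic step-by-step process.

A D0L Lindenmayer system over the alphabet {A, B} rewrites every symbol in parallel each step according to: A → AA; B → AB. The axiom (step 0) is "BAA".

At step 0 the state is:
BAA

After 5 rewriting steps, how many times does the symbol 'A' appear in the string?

95

gen 0: BAA
gen 1: ABAAAA
gen 2: AAABAAAAAAAA
gen 3: AAAAAAABAAAAAAAAAAAAAAAA
gen 4: AAAAAAAAAAAAAAABAAAAAAAAAAAAAAAAAAAAAAAAAAAAAAAA
gen 5: AAAAAAAAAAAAAAAAAAAAAAAAAAAAAAABAAAAAAAAAAAAAAAAAAAAAAAAAAAAAAAAAAAAAAAAAAAAAAAAAAAAAAAAAAAAAAAA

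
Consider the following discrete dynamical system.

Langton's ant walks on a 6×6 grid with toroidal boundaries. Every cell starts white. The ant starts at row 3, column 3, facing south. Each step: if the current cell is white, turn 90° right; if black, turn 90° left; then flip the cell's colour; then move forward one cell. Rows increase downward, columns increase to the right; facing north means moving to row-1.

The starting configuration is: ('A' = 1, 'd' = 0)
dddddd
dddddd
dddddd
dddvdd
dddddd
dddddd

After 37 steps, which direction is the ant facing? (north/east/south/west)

step 0: dddddd
dddddd
dddddd
dddvdd
dddddd
dddddd
step 1: dddddd
dddddd
dddddd
dd<Add
dddddd
dddddd
step 2: dddddd
dddddd
dd^ddd
ddAAdd
dddddd
dddddd
step 3: dddddd
dddddd
ddA>dd
ddAAdd
dddddd
dddddd
step 4: dddddd
dddddd
ddAAdd
ddAvdd
dddddd
dddddd
step 5: dddddd
dddddd
ddAAdd
ddAd>d
dddddd
dddddd
step 6: dddddd
dddddd
ddAAdd
ddAdAd
ddddvd
dddddd
step 7: dddddd
dddddd
ddAAdd
ddAdAd
ddd<Ad
dddddd
step 8: dddddd
dddddd
ddAAdd
ddA^Ad
dddAAd
dddddd
step 9: dddddd
dddddd
ddAAdd
ddAA>d
dddAAd
dddddd
step 10: dddddd
dddddd
ddAA^d
ddAAdd
dddAAd
dddddd
step 11: dddddd
dddddd
ddAAA>
ddAAdd
dddAAd
dddddd
step 12: dddddd
dddddd
ddAAAA
ddAAdv
dddAAd
dddddd
step 13: dddddd
dddddd
ddAAAA
ddAA<A
dddAAd
dddddd
step 14: dddddd
dddddd
ddAA^A
ddAAAA
dddAAd
dddddd
step 15: dddddd
dddddd
ddA<dA
ddAAAA
dddAAd
dddddd
step 16: dddddd
dddddd
ddAddA
ddAvAA
dddAAd
dddddd
step 17: dddddd
dddddd
ddAddA
ddAd>A
dddAAd
dddddd
step 18: dddddd
dddddd
ddAd^A
ddAddA
dddAAd
dddddd
step 19: dddddd
dddddd
ddAdA>
ddAddA
dddAAd
dddddd
step 20: dddddd
ddddd^
ddAdAd
ddAddA
dddAAd
dddddd
step 21: dddddd
>ddddA
ddAdAd
ddAddA
dddAAd
dddddd
step 22: dddddd
AddddA
vdAdAd
ddAddA
dddAAd
dddddd
step 23: dddddd
AddddA
AdAdA<
ddAddA
dddAAd
dddddd
step 24: dddddd
Adddd^
AdAdAA
ddAddA
dddAAd
dddddd
step 25: dddddd
Addd<d
AdAdAA
ddAddA
dddAAd
dddddd
step 26: dddd^d
AdddAd
AdAdAA
ddAddA
dddAAd
dddddd
step 27: ddddA>
AdddAd
AdAdAA
ddAddA
dddAAd
dddddd
step 28: ddddAA
AdddAv
AdAdAA
ddAddA
dddAAd
dddddd
step 29: ddddAA
Addd<A
AdAdAA
ddAddA
dddAAd
dddddd
step 30: ddddAA
AddddA
AdAdvA
ddAddA
dddAAd
dddddd
step 31: ddddAA
AddddA
AdAdd>
ddAddA
dddAAd
dddddd
step 32: ddddAA
Adddd^
AdAddd
ddAddA
dddAAd
dddddd
step 33: ddddAA
Addd<d
AdAddd
ddAddA
dddAAd
dddddd
step 34: dddd^A
AdddAd
AdAddd
ddAddA
dddAAd
dddddd
step 35: ddd<dA
AdddAd
AdAddd
ddAddA
dddAAd
dddddd
step 36: dddAdA
AdddAd
AdAddd
ddAddA
dddAAd
ddd^dd
step 37: dddAdA
AdddAd
AdAddd
ddAddA
dddAAd
dddA>d

east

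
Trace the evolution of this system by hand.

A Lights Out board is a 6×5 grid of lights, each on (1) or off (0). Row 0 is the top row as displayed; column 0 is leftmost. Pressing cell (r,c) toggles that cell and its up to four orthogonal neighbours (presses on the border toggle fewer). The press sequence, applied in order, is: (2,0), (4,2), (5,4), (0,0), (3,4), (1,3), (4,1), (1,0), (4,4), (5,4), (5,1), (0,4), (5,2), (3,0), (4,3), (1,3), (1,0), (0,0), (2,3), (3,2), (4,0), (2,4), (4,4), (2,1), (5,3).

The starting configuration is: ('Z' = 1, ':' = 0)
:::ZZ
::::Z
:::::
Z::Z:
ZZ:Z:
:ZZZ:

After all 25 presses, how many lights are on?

step 0: :::ZZ
::::Z
:::::
Z::Z:
ZZ:Z:
:ZZZ:
step 1: :::ZZ
Z:::Z
ZZ:::
:::Z:
ZZ:Z:
:ZZZ:
step 2: :::ZZ
Z:::Z
ZZ:::
::ZZ:
Z:Z::
:Z:Z:
step 3: :::ZZ
Z:::Z
ZZ:::
::ZZ:
Z:Z:Z
:Z::Z
step 4: ZZ:ZZ
::::Z
ZZ:::
::ZZ:
Z:Z:Z
:Z::Z
step 5: ZZ:ZZ
::::Z
ZZ::Z
::Z:Z
Z:Z::
:Z::Z
step 6: ZZ::Z
::ZZ:
ZZ:ZZ
::Z:Z
Z:Z::
:Z::Z
step 7: ZZ::Z
::ZZ:
ZZ:ZZ
:ZZ:Z
:Z:::
::::Z
step 8: :Z::Z
ZZZZ:
:Z:ZZ
:ZZ:Z
:Z:::
::::Z
step 9: :Z::Z
ZZZZ:
:Z:ZZ
:ZZ::
:Z:ZZ
:::::
step 10: :Z::Z
ZZZZ:
:Z:ZZ
:ZZ::
:Z:Z:
:::ZZ
step 11: :Z::Z
ZZZZ:
:Z:ZZ
:ZZ::
:::Z:
ZZZZZ
step 12: :Z:Z:
ZZZZZ
:Z:ZZ
:ZZ::
:::Z:
ZZZZZ
step 13: :Z:Z:
ZZZZZ
:Z:ZZ
:ZZ::
::ZZ:
Z:::Z
step 14: :Z:Z:
ZZZZZ
ZZ:ZZ
Z:Z::
Z:ZZ:
Z:::Z
step 15: :Z:Z:
ZZZZZ
ZZ:ZZ
Z:ZZ:
Z:::Z
Z::ZZ
step 16: :Z:::
ZZ:::
ZZ::Z
Z:ZZ:
Z:::Z
Z::ZZ
step 17: ZZ:::
:::::
:Z::Z
Z:ZZ:
Z:::Z
Z::ZZ
step 18: :::::
Z::::
:Z::Z
Z:ZZ:
Z:::Z
Z::ZZ
step 19: :::::
Z::Z:
:ZZZ:
Z:Z::
Z:::Z
Z::ZZ
step 20: :::::
Z::Z:
:Z:Z:
ZZ:Z:
Z:Z:Z
Z::ZZ
step 21: :::::
Z::Z:
:Z:Z:
:Z:Z:
:ZZ:Z
:::ZZ
step 22: :::::
Z::ZZ
:Z::Z
:Z:ZZ
:ZZ:Z
:::ZZ
step 23: :::::
Z::ZZ
:Z::Z
:Z:Z:
:ZZZ:
:::Z:
step 24: :::::
ZZ:ZZ
Z:Z:Z
:::Z:
:ZZZ:
:::Z:
step 25: :::::
ZZ:ZZ
Z:Z:Z
:::Z:
:ZZ::
::Z:Z

12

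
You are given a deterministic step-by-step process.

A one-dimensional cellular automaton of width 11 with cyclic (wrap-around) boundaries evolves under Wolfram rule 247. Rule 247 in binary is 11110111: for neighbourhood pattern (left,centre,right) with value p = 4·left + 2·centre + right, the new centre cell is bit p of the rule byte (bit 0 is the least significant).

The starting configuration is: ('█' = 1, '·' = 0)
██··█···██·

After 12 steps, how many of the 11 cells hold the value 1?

0) ██··█···██·
1) ·███████·██
2) █·███████·█
3) ██·███████·
4) ·██·███████
5) █·██·██████
6) ██·██·█████
7) ███·██·████
8) ████·██·███
9) █████·██·██
10) ██████·██·█
11) ███████·██·
12) ·███████·██

9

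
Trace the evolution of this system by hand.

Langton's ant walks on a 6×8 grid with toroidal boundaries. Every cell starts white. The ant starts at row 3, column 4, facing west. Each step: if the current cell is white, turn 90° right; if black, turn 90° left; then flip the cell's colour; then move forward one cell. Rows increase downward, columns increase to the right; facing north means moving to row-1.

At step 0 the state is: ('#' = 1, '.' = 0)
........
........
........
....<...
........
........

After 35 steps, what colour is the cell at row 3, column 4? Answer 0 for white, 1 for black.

t=0: ........
........
........
....<...
........
........
t=1: ........
........
....^...
....#...
........
........
t=2: ........
........
....#>..
....#...
........
........
t=3: ........
........
....##..
....#v..
........
........
t=4: ........
........
....##..
....<#..
........
........
t=5: ........
........
....##..
.....#..
....v...
........
t=6: ........
........
....##..
.....#..
...<#...
........
t=7: ........
........
....##..
...^.#..
...##...
........
t=8: ........
........
....##..
...#>#..
...##...
........
t=9: ........
........
....##..
...###..
...#v...
........
t=10: ........
........
....##..
...###..
...#.>..
........
t=11: ........
........
....##..
...###..
...#.#..
.....v..
t=12: ........
........
....##..
...###..
...#.#..
....<#..
t=13: ........
........
....##..
...###..
...#^#..
....##..
t=14: ........
........
....##..
...###..
...##>..
....##..
t=15: ........
........
....##..
...##^..
...##...
....##..
t=16: ........
........
....##..
...#<...
...##...
....##..
t=17: ........
........
....##..
...#....
...#v...
....##..
t=18: ........
........
....##..
...#....
...#.>..
....##..
t=19: ........
........
....##..
...#....
...#.#..
....#v..
t=20: ........
........
....##..
...#....
...#.#..
....#.>.
t=21: ......v.
........
....##..
...#....
...#.#..
....#.#.
t=22: .....<#.
........
....##..
...#....
...#.#..
....#.#.
t=23: .....##.
........
....##..
...#....
...#.#..
....#^#.
t=24: .....##.
........
....##..
...#....
...#.#..
....##>.
t=25: .....##.
........
....##..
...#....
...#.#^.
....##..
t=26: .....##.
........
....##..
...#....
...#.##>
....##..
t=27: .....##.
........
....##..
...#....
...#.###
....##.v
t=28: .....##.
........
....##..
...#....
...#.###
....##<#
t=29: .....##.
........
....##..
...#....
...#.#^#
....####
t=30: .....##.
........
....##..
...#....
...#.<.#
....####
t=31: .....##.
........
....##..
...#....
...#...#
....#v##
t=32: .....##.
........
....##..
...#....
...#...#
....#.>#
t=33: .....##.
........
....##..
...#....
...#..^#
....#..#
t=34: .....##.
........
....##..
...#....
...#..#>
....#..#
t=35: .....##.
........
....##..
...#...^
...#..#.
....#..#

0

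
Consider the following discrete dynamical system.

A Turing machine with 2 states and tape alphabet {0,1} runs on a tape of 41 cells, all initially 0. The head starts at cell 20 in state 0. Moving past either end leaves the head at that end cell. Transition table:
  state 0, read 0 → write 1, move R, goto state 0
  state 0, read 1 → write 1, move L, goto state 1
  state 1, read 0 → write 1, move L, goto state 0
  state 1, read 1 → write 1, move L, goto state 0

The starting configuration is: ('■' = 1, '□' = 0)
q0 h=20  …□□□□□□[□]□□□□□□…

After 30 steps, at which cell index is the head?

31

step 0: q0 h=20  …□□□□□□[□]□□□□□□…
step 1: q0 h=21  …□□□□□■[□]□□□□□□…
step 2: q0 h=22  …□□□□■■[□]□□□□□□…
step 3: q0 h=23  …□□□■■■[□]□□□□□□…
step 4: q0 h=24  …□□■■■■[□]□□□□□□…
step 5: q0 h=25  …□■■■■■[□]□□□□□□…
step 6: q0 h=26  …■■■■■■[□]□□□□□□…
step 7: q0 h=27  …■■■■■■[□]□□□□□□…
step 8: q0 h=28  …■■■■■■[□]□□□□□□…
step 9: q0 h=29  …■■■■■■[□]□□□□□□…
step 10: q0 h=30  …■■■■■■[□]□□□□□□…
step 11: q0 h=31  …■■■■■■[□]□□□□□□…
step 12: q0 h=32  …■■■■■■[□]□□□□□□…
step 13: q0 h=33  …■■■■■■[□]□□□□□□…
step 14: q0 h=34  …■■■■■■[□]□□□□□□|
step 15: q0 h=35  …■■■■■■[□]□□□□□|
step 16: q0 h=36  …■■■■■■[□]□□□□|
step 17: q0 h=37  …■■■■■■[□]□□□|
step 18: q0 h=38  …■■■■■■[□]□□|
step 19: q0 h=39  …■■■■■■[□]□|
step 20: q0 h=40  …■■■■■■[□]|
step 21: q0 h=40  …■■■■■■[■]|
step 22: q1 h=39  …■■■■■■[■]■|
step 23: q0 h=38  …■■■■■■[■]■■|
step 24: q1 h=37  …■■■■■■[■]■■■|
step 25: q0 h=36  …■■■■■■[■]■■■■|
step 26: q1 h=35  …■■■■■■[■]■■■■■|
step 27: q0 h=34  …■■■■■■[■]■■■■■■|
step 28: q1 h=33  …■■■■■■[■]■■■■■■…
step 29: q0 h=32  …■■■■■■[■]■■■■■■…
step 30: q1 h=31  …■■■■■■[■]■■■■■■…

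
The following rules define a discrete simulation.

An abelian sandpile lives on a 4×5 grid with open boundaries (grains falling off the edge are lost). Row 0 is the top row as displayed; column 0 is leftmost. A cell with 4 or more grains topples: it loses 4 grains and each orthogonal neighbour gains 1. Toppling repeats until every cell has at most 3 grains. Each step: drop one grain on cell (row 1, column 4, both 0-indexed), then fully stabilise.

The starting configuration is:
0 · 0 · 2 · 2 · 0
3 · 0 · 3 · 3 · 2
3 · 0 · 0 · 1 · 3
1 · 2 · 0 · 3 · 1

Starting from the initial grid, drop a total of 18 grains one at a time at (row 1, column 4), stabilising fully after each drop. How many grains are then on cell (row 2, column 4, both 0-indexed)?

[0] 0 · 0 · 2 · 2 · 0
3 · 0 · 3 · 3 · 2
3 · 0 · 0 · 1 · 3
1 · 2 · 0 · 3 · 1
[1] 0 · 0 · 2 · 2 · 0
3 · 0 · 3 · 3 · 3
3 · 0 · 0 · 1 · 3
1 · 2 · 0 · 3 · 1
[2] 0 · 0 · 3 · 3 · 1
3 · 1 · 0 · 1 · 2
3 · 0 · 1 · 3 · 0
1 · 2 · 0 · 3 · 2
[3] 0 · 0 · 3 · 3 · 1
3 · 1 · 0 · 1 · 3
3 · 0 · 1 · 3 · 0
1 · 2 · 0 · 3 · 2
[4] 0 · 0 · 3 · 3 · 2
3 · 1 · 0 · 2 · 0
3 · 0 · 1 · 3 · 1
1 · 2 · 0 · 3 · 2
[5] 0 · 0 · 3 · 3 · 2
3 · 1 · 0 · 2 · 1
3 · 0 · 1 · 3 · 1
1 · 2 · 0 · 3 · 2
[6] 0 · 0 · 3 · 3 · 2
3 · 1 · 0 · 2 · 2
3 · 0 · 1 · 3 · 1
1 · 2 · 0 · 3 · 2
[7] 0 · 0 · 3 · 3 · 2
3 · 1 · 0 · 2 · 3
3 · 0 · 1 · 3 · 1
1 · 2 · 0 · 3 · 2
[8] 0 · 0 · 3 · 3 · 3
3 · 1 · 0 · 3 · 0
3 · 0 · 1 · 3 · 2
1 · 2 · 0 · 3 · 2
[9] 0 · 0 · 3 · 3 · 3
3 · 1 · 0 · 3 · 1
3 · 0 · 1 · 3 · 2
1 · 2 · 0 · 3 · 2
[10] 0 · 0 · 3 · 3 · 3
3 · 1 · 0 · 3 · 2
3 · 0 · 1 · 3 · 2
1 · 2 · 0 · 3 · 2
[11] 0 · 0 · 3 · 3 · 3
3 · 1 · 0 · 3 · 3
3 · 0 · 1 · 3 · 2
1 · 2 · 0 · 3 · 2
[12] 0 · 1 · 0 · 2 · 1
3 · 1 · 2 · 2 · 3
3 · 0 · 2 · 2 · 1
1 · 2 · 1 · 1 · 0
[13] 0 · 1 · 0 · 2 · 2
3 · 1 · 2 · 3 · 0
3 · 0 · 2 · 2 · 2
1 · 2 · 1 · 1 · 0
[14] 0 · 1 · 0 · 2 · 2
3 · 1 · 2 · 3 · 1
3 · 0 · 2 · 2 · 2
1 · 2 · 1 · 1 · 0
[15] 0 · 1 · 0 · 2 · 2
3 · 1 · 2 · 3 · 2
3 · 0 · 2 · 2 · 2
1 · 2 · 1 · 1 · 0
[16] 0 · 1 · 0 · 2 · 2
3 · 1 · 2 · 3 · 3
3 · 0 · 2 · 2 · 2
1 · 2 · 1 · 1 · 0
[17] 0 · 1 · 0 · 3 · 3
3 · 1 · 3 · 0 · 1
3 · 0 · 2 · 3 · 3
1 · 2 · 1 · 1 · 0
[18] 0 · 1 · 0 · 3 · 3
3 · 1 · 3 · 0 · 2
3 · 0 · 2 · 3 · 3
1 · 2 · 1 · 1 · 0

3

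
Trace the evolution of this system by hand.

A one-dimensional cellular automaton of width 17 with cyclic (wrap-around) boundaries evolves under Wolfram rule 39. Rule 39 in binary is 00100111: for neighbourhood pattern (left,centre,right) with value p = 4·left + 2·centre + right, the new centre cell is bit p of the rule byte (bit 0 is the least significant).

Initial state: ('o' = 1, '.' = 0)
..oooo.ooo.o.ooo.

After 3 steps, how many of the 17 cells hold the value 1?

6

k=0  ..oooo.ooo.o.ooo.
k=1  oo....o...ooo....
k=2  ...oooo.oo....ooo
k=3  .oo....o...ooo...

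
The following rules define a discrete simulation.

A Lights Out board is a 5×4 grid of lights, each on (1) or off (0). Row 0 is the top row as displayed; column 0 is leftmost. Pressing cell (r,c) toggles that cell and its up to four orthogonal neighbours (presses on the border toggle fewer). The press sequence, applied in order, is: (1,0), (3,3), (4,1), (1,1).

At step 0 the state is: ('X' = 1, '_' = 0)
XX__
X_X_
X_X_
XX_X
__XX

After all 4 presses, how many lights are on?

8

t=0: XX__
X_X_
X_X_
XX_X
__XX
t=1: _X__
_XX_
__X_
XX_X
__XX
t=2: _X__
_XX_
__XX
XXX_
__X_
t=3: _X__
_XX_
__XX
X_X_
XX__
t=4: ____
X___
_XXX
X_X_
XX__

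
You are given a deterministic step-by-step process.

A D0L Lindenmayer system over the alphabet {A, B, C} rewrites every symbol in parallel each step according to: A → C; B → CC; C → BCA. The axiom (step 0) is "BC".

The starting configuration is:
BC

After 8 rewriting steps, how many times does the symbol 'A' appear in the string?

411

k=0  BC
k=1  CCBCA
k=2  BCABCACCBCAC
k=3  CCBCACCCBCACBCABCACCBCACBCA
k=4  BCABCACCBCACBCABCABCACCBCACBCACCBCACCCBCACBCABCACCBCACBCACCBCAC
k=5  CCBCACCCBCACBCABCACCBCACBCACCBCACCCBCACCCBCACBCABCACCBCACB…ACCBCACBCACCBCACCCBCACBCABCACCBCACBCACCBCACBCABCACCBCACBCA  (len 144)
k=6  BCABCACCBCACBCABCABCACCBCACBCACCBCACCCBCACBCABCACCBCACBCAC…CBCACCBCACBCABCACCBCACBCACCBCACCCBCACBCABCACCBCACBCACCBCAC  (len 333)
k=7  CCBCACCCBCACBCABCACCBCACBCACCBCACCCBCACCCBCACBCABCACCBCACB…ACCBCACBCACCBCACCCBCACBCABCACCBCACBCACCBCACBCABCACCBCACBCA  (len 765)
k=8  BCABCACCBCACBCABCABCACCBCACBCACCBCACCCBCACBCABCACCBCACBCAC…CBCACCBCACBCABCACCBCACBCACCBCACCCBCACBCABCACCBCACBCACCBCAC  (len 1764)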